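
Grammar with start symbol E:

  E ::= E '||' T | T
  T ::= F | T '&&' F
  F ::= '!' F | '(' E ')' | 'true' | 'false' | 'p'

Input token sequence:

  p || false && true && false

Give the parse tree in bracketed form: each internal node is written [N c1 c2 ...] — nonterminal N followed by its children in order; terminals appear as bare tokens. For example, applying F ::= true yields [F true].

[E [E [T [F p]]] || [T [T [T [F false]] && [F true]] && [F false]]]

E
E || T
T || T
F || T
p || T
p || T && F
p || T && F && F
p || F && F && F
p || false && F && F
p || false && true && F
p || false && true && false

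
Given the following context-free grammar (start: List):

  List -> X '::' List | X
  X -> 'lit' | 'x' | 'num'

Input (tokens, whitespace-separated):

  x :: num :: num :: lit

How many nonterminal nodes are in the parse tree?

[List [X x] :: [List [X num] :: [List [X num] :: [List [X lit]]]]]

8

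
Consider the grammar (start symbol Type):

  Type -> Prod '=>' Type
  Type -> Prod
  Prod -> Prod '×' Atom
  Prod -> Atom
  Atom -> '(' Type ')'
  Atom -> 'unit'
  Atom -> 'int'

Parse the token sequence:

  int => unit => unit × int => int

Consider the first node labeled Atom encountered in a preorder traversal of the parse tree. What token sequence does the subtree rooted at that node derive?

[Type [Prod [Atom int]] => [Type [Prod [Atom unit]] => [Type [Prod [Prod [Atom unit]] × [Atom int]] => [Type [Prod [Atom int]]]]]]

int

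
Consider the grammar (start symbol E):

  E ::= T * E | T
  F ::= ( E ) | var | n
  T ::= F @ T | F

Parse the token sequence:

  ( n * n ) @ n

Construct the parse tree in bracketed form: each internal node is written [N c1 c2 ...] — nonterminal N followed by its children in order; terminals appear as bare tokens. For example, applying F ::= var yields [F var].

[E [T [F ( [E [T [F n]] * [E [T [F n]]]] )] @ [T [F n]]]]

E
T
F @ T
( E ) @ T
( T * E ) @ T
( F * E ) @ T
( n * E ) @ T
( n * T ) @ T
( n * F ) @ T
( n * n ) @ T
( n * n ) @ F
( n * n ) @ n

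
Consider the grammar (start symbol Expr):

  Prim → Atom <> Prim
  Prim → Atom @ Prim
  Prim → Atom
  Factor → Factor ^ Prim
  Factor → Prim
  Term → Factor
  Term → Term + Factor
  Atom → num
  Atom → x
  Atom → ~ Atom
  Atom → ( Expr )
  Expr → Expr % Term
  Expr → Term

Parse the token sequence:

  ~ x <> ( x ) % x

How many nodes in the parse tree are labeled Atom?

[Expr [Expr [Term [Factor [Prim [Atom ~ [Atom x]] <> [Prim [Atom ( [Expr [Term [Factor [Prim [Atom x]]]]] )]]]]]] % [Term [Factor [Prim [Atom x]]]]]

5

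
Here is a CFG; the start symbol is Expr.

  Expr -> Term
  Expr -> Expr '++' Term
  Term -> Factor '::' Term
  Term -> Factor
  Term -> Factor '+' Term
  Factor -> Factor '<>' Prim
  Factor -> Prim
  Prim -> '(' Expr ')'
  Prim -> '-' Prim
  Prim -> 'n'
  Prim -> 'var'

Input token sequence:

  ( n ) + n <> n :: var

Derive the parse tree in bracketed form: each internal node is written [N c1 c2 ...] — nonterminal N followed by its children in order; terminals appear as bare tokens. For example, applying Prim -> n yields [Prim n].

[Expr [Term [Factor [Prim ( [Expr [Term [Factor [Prim n]]]] )]] + [Term [Factor [Factor [Prim n]] <> [Prim n]] :: [Term [Factor [Prim var]]]]]]

Expr
Term
Factor + Term
Prim + Term
( Expr ) + Term
( Term ) + Term
( Factor ) + Term
( Prim ) + Term
( n ) + Term
( n ) + Factor :: Term
( n ) + Factor <> Prim :: Term
( n ) + Prim <> Prim :: Term
( n ) + n <> Prim :: Term
( n ) + n <> n :: Term
( n ) + n <> n :: Factor
( n ) + n <> n :: Prim
( n ) + n <> n :: var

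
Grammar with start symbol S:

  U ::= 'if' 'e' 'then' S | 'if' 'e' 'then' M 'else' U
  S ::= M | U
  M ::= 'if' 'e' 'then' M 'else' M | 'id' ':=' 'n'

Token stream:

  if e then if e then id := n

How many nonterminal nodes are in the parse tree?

[S [U if e then [S [U if e then [S [M id := n]]]]]]

6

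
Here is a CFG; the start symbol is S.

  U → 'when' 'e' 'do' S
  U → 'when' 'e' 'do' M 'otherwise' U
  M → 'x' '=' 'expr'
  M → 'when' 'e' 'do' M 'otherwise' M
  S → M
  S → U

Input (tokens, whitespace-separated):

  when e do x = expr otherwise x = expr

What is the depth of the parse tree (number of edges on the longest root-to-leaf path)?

[S [M when e do [M x = expr] otherwise [M x = expr]]]

3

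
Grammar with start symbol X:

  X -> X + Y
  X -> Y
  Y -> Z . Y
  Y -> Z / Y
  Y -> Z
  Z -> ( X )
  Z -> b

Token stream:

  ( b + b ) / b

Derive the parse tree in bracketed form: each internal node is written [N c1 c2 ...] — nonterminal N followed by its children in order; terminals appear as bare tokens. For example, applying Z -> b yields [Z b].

[X [Y [Z ( [X [X [Y [Z b]]] + [Y [Z b]]] )] / [Y [Z b]]]]

X
Y
Z / Y
( X ) / Y
( X + Y ) / Y
( Y + Y ) / Y
( Z + Y ) / Y
( b + Y ) / Y
( b + Z ) / Y
( b + b ) / Y
( b + b ) / Z
( b + b ) / b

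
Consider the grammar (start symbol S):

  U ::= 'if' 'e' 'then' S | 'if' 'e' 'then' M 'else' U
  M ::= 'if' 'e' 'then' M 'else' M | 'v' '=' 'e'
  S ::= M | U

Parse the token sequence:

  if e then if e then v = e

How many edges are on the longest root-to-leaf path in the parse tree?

6

[S [U if e then [S [U if e then [S [M v = e]]]]]]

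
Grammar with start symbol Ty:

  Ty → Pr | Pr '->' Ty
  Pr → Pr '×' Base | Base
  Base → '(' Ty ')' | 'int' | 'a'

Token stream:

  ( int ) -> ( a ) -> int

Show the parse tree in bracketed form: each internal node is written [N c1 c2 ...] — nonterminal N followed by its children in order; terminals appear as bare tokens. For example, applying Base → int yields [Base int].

[Ty [Pr [Base ( [Ty [Pr [Base int]]] )]] -> [Ty [Pr [Base ( [Ty [Pr [Base a]]] )]] -> [Ty [Pr [Base int]]]]]

Ty
Pr -> Ty
Base -> Ty
( Ty ) -> Ty
( Pr ) -> Ty
( Base ) -> Ty
( int ) -> Ty
( int ) -> Pr -> Ty
( int ) -> Base -> Ty
( int ) -> ( Ty ) -> Ty
( int ) -> ( Pr ) -> Ty
( int ) -> ( Base ) -> Ty
( int ) -> ( a ) -> Ty
( int ) -> ( a ) -> Pr
( int ) -> ( a ) -> Base
( int ) -> ( a ) -> int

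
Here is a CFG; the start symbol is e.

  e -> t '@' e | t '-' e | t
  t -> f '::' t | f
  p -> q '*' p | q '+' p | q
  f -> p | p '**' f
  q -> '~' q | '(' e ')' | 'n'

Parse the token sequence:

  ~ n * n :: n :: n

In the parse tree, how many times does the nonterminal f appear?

3

[e [t [f [p [q ~ [q n]] * [p [q n]]]] :: [t [f [p [q n]]] :: [t [f [p [q n]]]]]]]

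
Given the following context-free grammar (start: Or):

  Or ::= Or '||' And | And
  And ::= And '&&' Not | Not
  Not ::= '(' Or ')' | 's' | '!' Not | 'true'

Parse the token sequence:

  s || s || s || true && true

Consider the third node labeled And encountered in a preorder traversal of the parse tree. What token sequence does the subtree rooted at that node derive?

[Or [Or [Or [Or [And [Not s]]] || [And [Not s]]] || [And [Not s]]] || [And [And [Not true]] && [Not true]]]

s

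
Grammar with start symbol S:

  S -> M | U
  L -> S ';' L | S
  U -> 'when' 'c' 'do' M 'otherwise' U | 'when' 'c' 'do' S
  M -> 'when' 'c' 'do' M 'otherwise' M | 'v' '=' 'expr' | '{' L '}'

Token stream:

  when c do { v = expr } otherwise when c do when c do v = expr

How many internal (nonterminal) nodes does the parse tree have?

11

[S [U when c do [M { [L [S [M v = expr]]] }] otherwise [U when c do [S [U when c do [S [M v = expr]]]]]]]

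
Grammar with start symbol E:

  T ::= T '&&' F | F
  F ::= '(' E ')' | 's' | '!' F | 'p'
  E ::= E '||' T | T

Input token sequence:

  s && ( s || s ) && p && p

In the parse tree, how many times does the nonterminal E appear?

[E [T [T [T [T [F s]] && [F ( [E [E [T [F s]]] || [T [F s]]] )]] && [F p]] && [F p]]]

3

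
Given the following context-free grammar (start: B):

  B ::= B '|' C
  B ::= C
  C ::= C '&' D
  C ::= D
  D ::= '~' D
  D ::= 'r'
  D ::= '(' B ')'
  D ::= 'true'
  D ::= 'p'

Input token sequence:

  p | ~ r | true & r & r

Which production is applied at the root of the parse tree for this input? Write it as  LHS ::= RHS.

B ::= B '|' C

[B [B [B [C [D p]]] | [C [D ~ [D r]]]] | [C [C [C [D true]] & [D r]] & [D r]]]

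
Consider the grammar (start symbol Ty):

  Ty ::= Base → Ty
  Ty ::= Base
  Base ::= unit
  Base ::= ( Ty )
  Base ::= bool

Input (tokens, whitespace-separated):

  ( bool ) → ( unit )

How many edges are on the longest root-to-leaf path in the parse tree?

5

[Ty [Base ( [Ty [Base bool]] )] → [Ty [Base ( [Ty [Base unit]] )]]]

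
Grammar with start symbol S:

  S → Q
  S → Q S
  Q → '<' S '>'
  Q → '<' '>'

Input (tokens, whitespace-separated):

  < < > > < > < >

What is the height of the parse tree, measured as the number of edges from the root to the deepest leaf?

[S [Q < [S [Q < >]] >] [S [Q < >] [S [Q < >]]]]

4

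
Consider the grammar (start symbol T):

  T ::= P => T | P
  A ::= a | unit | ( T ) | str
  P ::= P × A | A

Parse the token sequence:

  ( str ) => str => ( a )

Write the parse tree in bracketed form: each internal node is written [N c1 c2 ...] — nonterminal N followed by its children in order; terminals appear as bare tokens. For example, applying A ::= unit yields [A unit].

[T [P [A ( [T [P [A str]]] )]] => [T [P [A str]] => [T [P [A ( [T [P [A a]]] )]]]]]

T
P => T
A => T
( T ) => T
( P ) => T
( A ) => T
( str ) => T
( str ) => P => T
( str ) => A => T
( str ) => str => T
( str ) => str => P
( str ) => str => A
( str ) => str => ( T )
( str ) => str => ( P )
( str ) => str => ( A )
( str ) => str => ( a )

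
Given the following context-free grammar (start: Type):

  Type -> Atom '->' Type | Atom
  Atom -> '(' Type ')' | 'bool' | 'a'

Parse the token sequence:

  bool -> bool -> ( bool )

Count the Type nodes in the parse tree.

[Type [Atom bool] -> [Type [Atom bool] -> [Type [Atom ( [Type [Atom bool]] )]]]]

4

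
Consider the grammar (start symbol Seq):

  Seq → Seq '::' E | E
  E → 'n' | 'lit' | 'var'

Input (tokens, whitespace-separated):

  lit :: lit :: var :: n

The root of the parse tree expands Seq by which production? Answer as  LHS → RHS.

[Seq [Seq [Seq [Seq [E lit]] :: [E lit]] :: [E var]] :: [E n]]

Seq → Seq '::' E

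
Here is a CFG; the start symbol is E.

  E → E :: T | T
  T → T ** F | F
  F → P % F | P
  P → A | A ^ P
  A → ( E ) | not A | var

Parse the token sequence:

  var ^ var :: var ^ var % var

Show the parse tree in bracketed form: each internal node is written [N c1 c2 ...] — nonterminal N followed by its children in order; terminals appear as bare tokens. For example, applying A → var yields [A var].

[E [E [T [F [P [A var] ^ [P [A var]]]]]] :: [T [F [P [A var] ^ [P [A var]]] % [F [P [A var]]]]]]

E
E :: T
T :: T
F :: T
P :: T
A ^ P :: T
var ^ P :: T
var ^ A :: T
var ^ var :: T
var ^ var :: F
var ^ var :: P % F
var ^ var :: A ^ P % F
var ^ var :: var ^ P % F
var ^ var :: var ^ A % F
var ^ var :: var ^ var % F
var ^ var :: var ^ var % P
var ^ var :: var ^ var % A
var ^ var :: var ^ var % var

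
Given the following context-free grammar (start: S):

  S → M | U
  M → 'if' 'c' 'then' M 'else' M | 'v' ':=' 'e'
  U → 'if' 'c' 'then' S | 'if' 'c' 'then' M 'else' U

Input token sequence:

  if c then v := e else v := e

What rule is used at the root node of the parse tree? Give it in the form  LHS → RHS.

S → M

[S [M if c then [M v := e] else [M v := e]]]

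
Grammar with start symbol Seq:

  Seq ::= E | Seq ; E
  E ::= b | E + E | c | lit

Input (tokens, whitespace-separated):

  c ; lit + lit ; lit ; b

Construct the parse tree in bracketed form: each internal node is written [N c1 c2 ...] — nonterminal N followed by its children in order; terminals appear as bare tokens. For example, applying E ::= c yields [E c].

Seq
Seq ; E
Seq ; E ; E
Seq ; E ; E ; E
E ; E ; E ; E
c ; E ; E ; E
c ; E + E ; E ; E
c ; lit + E ; E ; E
c ; lit + lit ; E ; E
c ; lit + lit ; lit ; E
c ; lit + lit ; lit ; b

[Seq [Seq [Seq [Seq [E c]] ; [E [E lit] + [E lit]]] ; [E lit]] ; [E b]]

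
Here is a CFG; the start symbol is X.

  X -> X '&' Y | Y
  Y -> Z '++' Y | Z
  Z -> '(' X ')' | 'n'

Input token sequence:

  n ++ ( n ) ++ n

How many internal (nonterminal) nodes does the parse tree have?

[X [Y [Z n] ++ [Y [Z ( [X [Y [Z n]]] )] ++ [Y [Z n]]]]]

10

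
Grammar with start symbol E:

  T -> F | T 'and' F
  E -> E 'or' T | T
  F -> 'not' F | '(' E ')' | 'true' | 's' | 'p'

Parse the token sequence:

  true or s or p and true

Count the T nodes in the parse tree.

[E [E [E [T [F true]]] or [T [F s]]] or [T [T [F p]] and [F true]]]

4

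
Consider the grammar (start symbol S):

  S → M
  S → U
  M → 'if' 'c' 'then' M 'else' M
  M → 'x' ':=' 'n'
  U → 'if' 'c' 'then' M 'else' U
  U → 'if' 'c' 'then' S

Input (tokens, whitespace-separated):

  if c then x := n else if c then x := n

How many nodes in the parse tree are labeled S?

2

[S [U if c then [M x := n] else [U if c then [S [M x := n]]]]]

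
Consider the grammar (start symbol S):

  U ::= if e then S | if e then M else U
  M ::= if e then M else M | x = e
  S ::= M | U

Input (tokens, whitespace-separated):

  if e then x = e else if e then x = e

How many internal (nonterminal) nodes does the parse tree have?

6

[S [U if e then [M x = e] else [U if e then [S [M x = e]]]]]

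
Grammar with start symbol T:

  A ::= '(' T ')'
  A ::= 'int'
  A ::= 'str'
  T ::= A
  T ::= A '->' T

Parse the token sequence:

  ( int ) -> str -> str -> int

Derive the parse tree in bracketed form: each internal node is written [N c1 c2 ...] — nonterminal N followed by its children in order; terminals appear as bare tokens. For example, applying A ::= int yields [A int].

T
A -> T
( T ) -> T
( A ) -> T
( int ) -> T
( int ) -> A -> T
( int ) -> str -> T
( int ) -> str -> A -> T
( int ) -> str -> str -> T
( int ) -> str -> str -> A
( int ) -> str -> str -> int

[T [A ( [T [A int]] )] -> [T [A str] -> [T [A str] -> [T [A int]]]]]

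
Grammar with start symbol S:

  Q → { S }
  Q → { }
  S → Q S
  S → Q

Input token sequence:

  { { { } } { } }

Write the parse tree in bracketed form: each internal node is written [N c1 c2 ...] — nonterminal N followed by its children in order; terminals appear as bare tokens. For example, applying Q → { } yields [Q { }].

[S [Q { [S [Q { [S [Q { }]] }] [S [Q { }]]] }]]

S
Q
{ S }
{ Q S }
{ { S } S }
{ { Q } S }
{ { { } } S }
{ { { } } Q }
{ { { } } { } }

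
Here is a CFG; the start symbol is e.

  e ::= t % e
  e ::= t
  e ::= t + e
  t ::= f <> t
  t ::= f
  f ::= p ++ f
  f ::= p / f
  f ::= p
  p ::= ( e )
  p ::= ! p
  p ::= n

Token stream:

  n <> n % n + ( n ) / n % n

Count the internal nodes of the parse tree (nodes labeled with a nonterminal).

25

[e [t [f [p n]] <> [t [f [p n]]]] % [e [t [f [p n]]] + [e [t [f [p ( [e [t [f [p n]]]] )] / [f [p n]]]] % [e [t [f [p n]]]]]]]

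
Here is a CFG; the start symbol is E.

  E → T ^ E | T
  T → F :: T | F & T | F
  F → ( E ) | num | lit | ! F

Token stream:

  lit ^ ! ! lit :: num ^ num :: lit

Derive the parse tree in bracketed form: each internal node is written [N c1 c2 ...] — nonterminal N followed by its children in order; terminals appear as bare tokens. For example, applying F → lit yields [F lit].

E
T ^ E
F ^ E
lit ^ E
lit ^ T ^ E
lit ^ F :: T ^ E
lit ^ ! F :: T ^ E
lit ^ ! ! F :: T ^ E
lit ^ ! ! lit :: T ^ E
lit ^ ! ! lit :: F ^ E
lit ^ ! ! lit :: num ^ E
lit ^ ! ! lit :: num ^ T
lit ^ ! ! lit :: num ^ F :: T
lit ^ ! ! lit :: num ^ num :: T
lit ^ ! ! lit :: num ^ num :: F
lit ^ ! ! lit :: num ^ num :: lit

[E [T [F lit]] ^ [E [T [F ! [F ! [F lit]]] :: [T [F num]]] ^ [E [T [F num] :: [T [F lit]]]]]]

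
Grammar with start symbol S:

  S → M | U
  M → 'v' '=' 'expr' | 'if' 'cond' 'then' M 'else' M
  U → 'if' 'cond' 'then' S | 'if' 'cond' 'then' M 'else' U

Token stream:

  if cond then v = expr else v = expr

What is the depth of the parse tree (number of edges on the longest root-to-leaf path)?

3

[S [M if cond then [M v = expr] else [M v = expr]]]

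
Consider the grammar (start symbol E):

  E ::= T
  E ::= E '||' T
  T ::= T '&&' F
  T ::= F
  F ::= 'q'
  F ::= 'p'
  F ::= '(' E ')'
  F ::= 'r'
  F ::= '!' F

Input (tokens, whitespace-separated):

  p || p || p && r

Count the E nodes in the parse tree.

[E [E [E [T [F p]]] || [T [F p]]] || [T [T [F p]] && [F r]]]

3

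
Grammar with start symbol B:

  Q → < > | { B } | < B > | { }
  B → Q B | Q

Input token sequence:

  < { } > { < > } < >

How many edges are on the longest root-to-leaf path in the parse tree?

[B [Q < [B [Q { }]] >] [B [Q { [B [Q < >]] }] [B [Q < >]]]]

5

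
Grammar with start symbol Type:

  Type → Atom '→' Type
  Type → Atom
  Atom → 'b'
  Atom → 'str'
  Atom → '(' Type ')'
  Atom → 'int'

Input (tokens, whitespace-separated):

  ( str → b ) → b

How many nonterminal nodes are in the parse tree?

8

[Type [Atom ( [Type [Atom str] → [Type [Atom b]]] )] → [Type [Atom b]]]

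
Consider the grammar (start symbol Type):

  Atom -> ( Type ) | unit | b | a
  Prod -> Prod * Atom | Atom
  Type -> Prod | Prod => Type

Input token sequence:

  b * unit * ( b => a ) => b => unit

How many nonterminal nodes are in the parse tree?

[Type [Prod [Prod [Prod [Atom b]] * [Atom unit]] * [Atom ( [Type [Prod [Atom b]] => [Type [Prod [Atom a]]]] )]] => [Type [Prod [Atom b]] => [Type [Prod [Atom unit]]]]]

19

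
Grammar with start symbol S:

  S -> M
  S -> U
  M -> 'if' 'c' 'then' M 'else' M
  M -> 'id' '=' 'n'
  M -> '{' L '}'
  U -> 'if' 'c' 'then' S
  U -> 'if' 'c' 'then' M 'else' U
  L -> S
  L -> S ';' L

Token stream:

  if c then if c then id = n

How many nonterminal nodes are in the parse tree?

[S [U if c then [S [U if c then [S [M id = n]]]]]]

6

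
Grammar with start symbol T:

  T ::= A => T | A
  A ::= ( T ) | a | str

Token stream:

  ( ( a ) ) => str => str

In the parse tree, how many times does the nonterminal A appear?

[T [A ( [T [A ( [T [A a]] )]] )] => [T [A str] => [T [A str]]]]

5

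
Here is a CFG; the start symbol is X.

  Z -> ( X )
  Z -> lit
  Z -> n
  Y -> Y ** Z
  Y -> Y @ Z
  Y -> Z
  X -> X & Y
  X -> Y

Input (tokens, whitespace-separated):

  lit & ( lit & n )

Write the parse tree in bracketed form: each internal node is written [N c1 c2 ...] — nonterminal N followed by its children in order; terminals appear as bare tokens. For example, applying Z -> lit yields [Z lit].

[X [X [Y [Z lit]]] & [Y [Z ( [X [X [Y [Z lit]]] & [Y [Z n]]] )]]]

X
X & Y
Y & Y
Z & Y
lit & Y
lit & Z
lit & ( X )
lit & ( X & Y )
lit & ( Y & Y )
lit & ( Z & Y )
lit & ( lit & Y )
lit & ( lit & Z )
lit & ( lit & n )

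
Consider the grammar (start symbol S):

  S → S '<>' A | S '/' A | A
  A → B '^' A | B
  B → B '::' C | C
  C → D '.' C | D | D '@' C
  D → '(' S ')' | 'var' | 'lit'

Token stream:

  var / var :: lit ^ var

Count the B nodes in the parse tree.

4

[S [S [A [B [C [D var]]]]] / [A [B [B [C [D var]]] :: [C [D lit]]] ^ [A [B [C [D var]]]]]]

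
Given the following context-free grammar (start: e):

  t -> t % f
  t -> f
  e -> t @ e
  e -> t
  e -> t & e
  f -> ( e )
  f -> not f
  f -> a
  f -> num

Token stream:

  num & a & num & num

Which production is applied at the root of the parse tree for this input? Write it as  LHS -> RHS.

[e [t [f num]] & [e [t [f a]] & [e [t [f num]] & [e [t [f num]]]]]]

e -> t & e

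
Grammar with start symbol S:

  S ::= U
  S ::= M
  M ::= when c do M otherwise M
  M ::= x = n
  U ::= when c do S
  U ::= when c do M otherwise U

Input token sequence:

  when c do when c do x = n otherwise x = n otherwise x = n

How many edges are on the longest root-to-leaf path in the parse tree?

[S [M when c do [M when c do [M x = n] otherwise [M x = n]] otherwise [M x = n]]]

4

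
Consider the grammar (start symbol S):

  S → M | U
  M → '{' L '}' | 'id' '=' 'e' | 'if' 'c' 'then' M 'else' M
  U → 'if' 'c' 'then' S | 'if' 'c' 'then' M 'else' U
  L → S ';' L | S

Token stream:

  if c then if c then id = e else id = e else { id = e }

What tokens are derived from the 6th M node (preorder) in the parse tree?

[S [M if c then [M if c then [M id = e] else [M id = e]] else [M { [L [S [M id = e]]] }]]]

id = e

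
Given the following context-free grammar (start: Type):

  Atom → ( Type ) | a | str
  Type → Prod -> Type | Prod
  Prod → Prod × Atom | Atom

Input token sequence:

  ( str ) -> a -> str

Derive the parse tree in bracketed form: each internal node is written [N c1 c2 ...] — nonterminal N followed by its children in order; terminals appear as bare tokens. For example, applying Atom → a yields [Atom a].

[Type [Prod [Atom ( [Type [Prod [Atom str]]] )]] -> [Type [Prod [Atom a]] -> [Type [Prod [Atom str]]]]]

Type
Prod -> Type
Atom -> Type
( Type ) -> Type
( Prod ) -> Type
( Atom ) -> Type
( str ) -> Type
( str ) -> Prod -> Type
( str ) -> Atom -> Type
( str ) -> a -> Type
( str ) -> a -> Prod
( str ) -> a -> Atom
( str ) -> a -> str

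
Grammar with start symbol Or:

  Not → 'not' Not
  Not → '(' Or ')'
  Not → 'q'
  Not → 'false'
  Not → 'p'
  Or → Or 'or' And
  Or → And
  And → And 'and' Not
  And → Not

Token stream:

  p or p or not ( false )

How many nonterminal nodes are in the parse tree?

[Or [Or [Or [And [Not p]]] or [And [Not p]]] or [And [Not not [Not ( [Or [And [Not false]]] )]]]]

13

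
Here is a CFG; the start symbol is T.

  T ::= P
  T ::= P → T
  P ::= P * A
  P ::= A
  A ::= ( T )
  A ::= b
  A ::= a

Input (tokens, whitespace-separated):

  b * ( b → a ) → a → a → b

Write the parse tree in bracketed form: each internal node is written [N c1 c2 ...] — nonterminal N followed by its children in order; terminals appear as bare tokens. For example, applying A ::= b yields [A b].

T
P → T
P * A → T
A * A → T
b * A → T
b * ( T ) → T
b * ( P → T ) → T
b * ( A → T ) → T
b * ( b → T ) → T
b * ( b → P ) → T
b * ( b → A ) → T
b * ( b → a ) → T
b * ( b → a ) → P → T
b * ( b → a ) → A → T
b * ( b → a ) → a → T
b * ( b → a ) → a → P → T
b * ( b → a ) → a → A → T
b * ( b → a ) → a → a → T
b * ( b → a ) → a → a → P
b * ( b → a ) → a → a → A
b * ( b → a ) → a → a → b

[T [P [P [A b]] * [A ( [T [P [A b]] → [T [P [A a]]]] )]] → [T [P [A a]] → [T [P [A a]] → [T [P [A b]]]]]]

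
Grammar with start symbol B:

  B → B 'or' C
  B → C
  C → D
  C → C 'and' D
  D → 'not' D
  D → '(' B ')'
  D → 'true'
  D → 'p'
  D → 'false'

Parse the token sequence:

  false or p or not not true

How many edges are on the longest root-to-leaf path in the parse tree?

5

[B [B [B [C [D false]]] or [C [D p]]] or [C [D not [D not [D true]]]]]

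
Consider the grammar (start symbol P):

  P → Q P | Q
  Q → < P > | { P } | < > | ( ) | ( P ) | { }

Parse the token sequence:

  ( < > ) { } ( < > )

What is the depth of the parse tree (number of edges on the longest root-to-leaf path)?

[P [Q ( [P [Q < >]] )] [P [Q { }] [P [Q ( [P [Q < >]] )]]]]

6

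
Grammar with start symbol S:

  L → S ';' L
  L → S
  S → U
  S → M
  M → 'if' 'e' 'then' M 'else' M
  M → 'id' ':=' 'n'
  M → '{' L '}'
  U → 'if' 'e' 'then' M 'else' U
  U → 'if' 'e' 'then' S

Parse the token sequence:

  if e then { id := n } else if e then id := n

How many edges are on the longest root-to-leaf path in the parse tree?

[S [U if e then [M { [L [S [M id := n]]] }] else [U if e then [S [M id := n]]]]]

6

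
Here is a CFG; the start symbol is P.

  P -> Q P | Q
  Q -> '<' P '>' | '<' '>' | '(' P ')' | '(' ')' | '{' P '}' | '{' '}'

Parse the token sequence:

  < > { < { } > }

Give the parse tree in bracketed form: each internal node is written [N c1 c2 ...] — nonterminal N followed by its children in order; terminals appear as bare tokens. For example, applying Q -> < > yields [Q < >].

[P [Q < >] [P [Q { [P [Q < [P [Q { }]] >]] }]]]

P
Q P
< > P
< > Q
< > { P }
< > { Q }
< > { < P > }
< > { < Q > }
< > { < { } > }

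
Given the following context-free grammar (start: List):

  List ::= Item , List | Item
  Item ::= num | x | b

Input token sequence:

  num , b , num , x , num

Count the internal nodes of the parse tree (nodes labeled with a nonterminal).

10

[List [Item num] , [List [Item b] , [List [Item num] , [List [Item x] , [List [Item num]]]]]]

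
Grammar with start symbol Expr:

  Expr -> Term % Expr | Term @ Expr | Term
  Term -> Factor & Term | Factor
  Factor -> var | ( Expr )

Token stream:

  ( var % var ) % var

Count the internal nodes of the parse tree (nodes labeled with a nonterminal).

12

[Expr [Term [Factor ( [Expr [Term [Factor var]] % [Expr [Term [Factor var]]]] )]] % [Expr [Term [Factor var]]]]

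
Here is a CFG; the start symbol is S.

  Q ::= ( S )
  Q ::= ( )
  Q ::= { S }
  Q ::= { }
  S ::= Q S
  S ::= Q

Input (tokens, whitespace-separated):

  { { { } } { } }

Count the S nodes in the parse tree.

4

[S [Q { [S [Q { [S [Q { }]] }] [S [Q { }]]] }]]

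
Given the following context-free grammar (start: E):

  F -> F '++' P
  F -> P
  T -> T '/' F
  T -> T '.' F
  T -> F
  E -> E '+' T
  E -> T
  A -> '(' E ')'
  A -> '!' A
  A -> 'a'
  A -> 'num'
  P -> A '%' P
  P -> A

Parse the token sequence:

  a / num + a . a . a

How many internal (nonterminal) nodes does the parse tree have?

[E [E [T [T [F [P [A a]]]] / [F [P [A num]]]]] + [T [T [T [F [P [A a]]]] . [F [P [A a]]]] . [F [P [A a]]]]]

22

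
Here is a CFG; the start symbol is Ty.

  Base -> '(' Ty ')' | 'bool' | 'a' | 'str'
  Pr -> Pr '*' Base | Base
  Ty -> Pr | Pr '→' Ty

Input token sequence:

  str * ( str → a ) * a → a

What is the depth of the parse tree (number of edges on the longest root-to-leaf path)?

8

[Ty [Pr [Pr [Pr [Base str]] * [Base ( [Ty [Pr [Base str]] → [Ty [Pr [Base a]]]] )]] * [Base a]] → [Ty [Pr [Base a]]]]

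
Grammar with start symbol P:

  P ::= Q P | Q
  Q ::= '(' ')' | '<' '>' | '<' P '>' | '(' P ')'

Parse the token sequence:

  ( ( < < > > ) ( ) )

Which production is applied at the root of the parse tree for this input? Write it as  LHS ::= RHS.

[P [Q ( [P [Q ( [P [Q < [P [Q < >]] >]] )] [P [Q ( )]]] )]]

P ::= Q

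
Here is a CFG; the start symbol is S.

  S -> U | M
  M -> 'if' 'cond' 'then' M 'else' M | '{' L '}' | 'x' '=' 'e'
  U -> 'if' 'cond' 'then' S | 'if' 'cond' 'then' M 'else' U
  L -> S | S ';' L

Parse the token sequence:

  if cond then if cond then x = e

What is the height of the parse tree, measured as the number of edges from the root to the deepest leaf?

6

[S [U if cond then [S [U if cond then [S [M x = e]]]]]]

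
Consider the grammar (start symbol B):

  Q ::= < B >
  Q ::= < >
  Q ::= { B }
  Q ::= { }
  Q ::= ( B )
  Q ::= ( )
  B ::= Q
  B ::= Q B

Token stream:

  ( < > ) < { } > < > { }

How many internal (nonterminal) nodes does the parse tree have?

12

[B [Q ( [B [Q < >]] )] [B [Q < [B [Q { }]] >] [B [Q < >] [B [Q { }]]]]]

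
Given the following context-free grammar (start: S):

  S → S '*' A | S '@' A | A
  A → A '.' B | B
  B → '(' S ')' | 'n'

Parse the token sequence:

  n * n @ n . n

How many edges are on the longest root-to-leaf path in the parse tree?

5

[S [S [S [A [B n]]] * [A [B n]]] @ [A [A [B n]] . [B n]]]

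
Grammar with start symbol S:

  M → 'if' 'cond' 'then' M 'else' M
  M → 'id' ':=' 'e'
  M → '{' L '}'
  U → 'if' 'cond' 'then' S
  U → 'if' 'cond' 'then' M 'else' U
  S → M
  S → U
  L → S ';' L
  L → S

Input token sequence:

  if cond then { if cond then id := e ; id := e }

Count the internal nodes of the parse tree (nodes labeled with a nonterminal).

[S [U if cond then [S [M { [L [S [U if cond then [S [M id := e]]]] ; [L [S [M id := e]]]] }]]]]

12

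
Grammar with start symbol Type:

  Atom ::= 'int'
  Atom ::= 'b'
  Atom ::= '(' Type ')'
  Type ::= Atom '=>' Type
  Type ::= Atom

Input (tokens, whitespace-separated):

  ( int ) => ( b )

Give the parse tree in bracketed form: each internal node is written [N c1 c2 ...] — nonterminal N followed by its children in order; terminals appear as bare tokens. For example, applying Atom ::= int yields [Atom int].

[Type [Atom ( [Type [Atom int]] )] => [Type [Atom ( [Type [Atom b]] )]]]

Type
Atom => Type
( Type ) => Type
( Atom ) => Type
( int ) => Type
( int ) => Atom
( int ) => ( Type )
( int ) => ( Atom )
( int ) => ( b )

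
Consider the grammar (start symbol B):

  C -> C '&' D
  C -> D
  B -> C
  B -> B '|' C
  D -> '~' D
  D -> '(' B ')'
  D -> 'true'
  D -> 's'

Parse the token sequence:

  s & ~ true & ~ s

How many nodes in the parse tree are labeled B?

1

[B [C [C [C [D s]] & [D ~ [D true]]] & [D ~ [D s]]]]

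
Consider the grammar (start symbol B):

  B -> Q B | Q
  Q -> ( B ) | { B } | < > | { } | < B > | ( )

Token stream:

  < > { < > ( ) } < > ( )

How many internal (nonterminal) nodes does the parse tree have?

[B [Q < >] [B [Q { [B [Q < >] [B [Q ( )]]] }] [B [Q < >] [B [Q ( )]]]]]

12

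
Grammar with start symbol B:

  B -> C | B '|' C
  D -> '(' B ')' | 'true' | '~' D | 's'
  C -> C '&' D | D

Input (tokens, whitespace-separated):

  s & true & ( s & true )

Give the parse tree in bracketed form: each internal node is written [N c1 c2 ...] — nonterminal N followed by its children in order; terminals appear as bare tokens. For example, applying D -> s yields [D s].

[B [C [C [C [D s]] & [D true]] & [D ( [B [C [C [D s]] & [D true]]] )]]]

B
C
C & D
C & D & D
D & D & D
s & D & D
s & true & D
s & true & ( B )
s & true & ( C )
s & true & ( C & D )
s & true & ( D & D )
s & true & ( s & D )
s & true & ( s & true )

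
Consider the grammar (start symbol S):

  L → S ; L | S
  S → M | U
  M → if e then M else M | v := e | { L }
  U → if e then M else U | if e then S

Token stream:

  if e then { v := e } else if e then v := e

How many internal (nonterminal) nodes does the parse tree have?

9

[S [U if e then [M { [L [S [M v := e]]] }] else [U if e then [S [M v := e]]]]]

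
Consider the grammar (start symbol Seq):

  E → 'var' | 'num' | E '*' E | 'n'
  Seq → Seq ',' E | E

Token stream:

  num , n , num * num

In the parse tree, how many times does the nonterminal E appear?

5

[Seq [Seq [Seq [E num]] , [E n]] , [E [E num] * [E num]]]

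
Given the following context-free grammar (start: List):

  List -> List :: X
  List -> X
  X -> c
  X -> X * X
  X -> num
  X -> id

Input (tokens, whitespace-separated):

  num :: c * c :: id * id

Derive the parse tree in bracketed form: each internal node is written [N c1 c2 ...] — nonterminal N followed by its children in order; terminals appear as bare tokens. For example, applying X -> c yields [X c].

[List [List [List [X num]] :: [X [X c] * [X c]]] :: [X [X id] * [X id]]]

List
List :: X
List :: X :: X
X :: X :: X
num :: X :: X
num :: X * X :: X
num :: c * X :: X
num :: c * c :: X
num :: c * c :: X * X
num :: c * c :: id * X
num :: c * c :: id * id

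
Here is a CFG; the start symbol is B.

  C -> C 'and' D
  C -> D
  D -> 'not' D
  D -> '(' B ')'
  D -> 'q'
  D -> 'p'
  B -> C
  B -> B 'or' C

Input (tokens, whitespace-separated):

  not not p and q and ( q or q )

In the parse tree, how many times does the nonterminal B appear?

3

[B [C [C [C [D not [D not [D p]]]] and [D q]] and [D ( [B [B [C [D q]]] or [C [D q]]] )]]]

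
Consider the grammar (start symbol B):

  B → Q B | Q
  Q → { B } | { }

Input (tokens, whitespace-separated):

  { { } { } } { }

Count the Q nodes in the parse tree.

4

[B [Q { [B [Q { }] [B [Q { }]]] }] [B [Q { }]]]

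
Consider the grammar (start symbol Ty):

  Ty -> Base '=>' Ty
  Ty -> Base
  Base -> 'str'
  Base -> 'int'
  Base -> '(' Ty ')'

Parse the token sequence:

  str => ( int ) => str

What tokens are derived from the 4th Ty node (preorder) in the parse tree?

str

[Ty [Base str] => [Ty [Base ( [Ty [Base int]] )] => [Ty [Base str]]]]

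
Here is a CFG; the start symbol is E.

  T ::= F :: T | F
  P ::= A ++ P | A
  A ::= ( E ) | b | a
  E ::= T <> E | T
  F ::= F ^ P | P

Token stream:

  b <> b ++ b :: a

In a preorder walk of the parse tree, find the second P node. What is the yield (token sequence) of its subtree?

b ++ b

[E [T [F [P [A b]]]] <> [E [T [F [P [A b] ++ [P [A b]]]] :: [T [F [P [A a]]]]]]]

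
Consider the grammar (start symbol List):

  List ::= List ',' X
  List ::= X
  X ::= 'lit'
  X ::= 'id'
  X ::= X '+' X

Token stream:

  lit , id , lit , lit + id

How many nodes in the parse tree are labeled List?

[List [List [List [List [X lit]] , [X id]] , [X lit]] , [X [X lit] + [X id]]]

4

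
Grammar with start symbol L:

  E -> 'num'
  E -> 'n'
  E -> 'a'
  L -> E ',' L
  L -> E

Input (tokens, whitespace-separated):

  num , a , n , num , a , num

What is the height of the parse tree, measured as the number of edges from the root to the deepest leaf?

[L [E num] , [L [E a] , [L [E n] , [L [E num] , [L [E a] , [L [E num]]]]]]]

7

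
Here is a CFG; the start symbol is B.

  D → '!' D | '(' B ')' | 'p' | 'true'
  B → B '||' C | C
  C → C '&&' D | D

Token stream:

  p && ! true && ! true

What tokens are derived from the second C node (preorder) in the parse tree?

[B [C [C [C [D p]] && [D ! [D true]]] && [D ! [D true]]]]

p && ! true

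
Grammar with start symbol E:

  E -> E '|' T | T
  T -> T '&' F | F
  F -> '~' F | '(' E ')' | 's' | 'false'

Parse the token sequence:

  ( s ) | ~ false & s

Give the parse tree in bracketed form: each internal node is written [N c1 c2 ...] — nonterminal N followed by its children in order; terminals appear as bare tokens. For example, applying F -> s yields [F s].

[E [E [T [F ( [E [T [F s]]] )]]] | [T [T [F ~ [F false]]] & [F s]]]

E
E | T
T | T
F | T
( E ) | T
( T ) | T
( F ) | T
( s ) | T
( s ) | T & F
( s ) | F & F
( s ) | ~ F & F
( s ) | ~ false & F
( s ) | ~ false & s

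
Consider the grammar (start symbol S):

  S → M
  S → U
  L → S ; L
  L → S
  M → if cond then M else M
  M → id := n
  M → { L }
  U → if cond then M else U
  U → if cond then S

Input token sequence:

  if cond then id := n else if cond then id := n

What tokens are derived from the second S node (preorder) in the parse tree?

[S [U if cond then [M id := n] else [U if cond then [S [M id := n]]]]]

id := n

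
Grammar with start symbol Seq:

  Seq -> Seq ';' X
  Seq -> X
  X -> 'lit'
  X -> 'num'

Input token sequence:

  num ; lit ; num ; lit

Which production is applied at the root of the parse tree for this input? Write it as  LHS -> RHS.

[Seq [Seq [Seq [Seq [X num]] ; [X lit]] ; [X num]] ; [X lit]]

Seq -> Seq ';' X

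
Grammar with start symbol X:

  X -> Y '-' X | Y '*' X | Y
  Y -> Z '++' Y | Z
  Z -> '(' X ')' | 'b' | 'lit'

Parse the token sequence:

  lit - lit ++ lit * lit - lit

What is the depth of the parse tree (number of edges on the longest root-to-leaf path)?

6

[X [Y [Z lit]] - [X [Y [Z lit] ++ [Y [Z lit]]] * [X [Y [Z lit]] - [X [Y [Z lit]]]]]]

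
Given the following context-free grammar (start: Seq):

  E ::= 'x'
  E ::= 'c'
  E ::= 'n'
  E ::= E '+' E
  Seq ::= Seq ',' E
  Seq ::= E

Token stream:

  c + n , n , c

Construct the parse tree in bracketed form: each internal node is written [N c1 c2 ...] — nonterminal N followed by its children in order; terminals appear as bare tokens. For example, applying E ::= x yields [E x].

Seq
Seq , E
Seq , E , E
E , E , E
E + E , E , E
c + E , E , E
c + n , E , E
c + n , n , E
c + n , n , c

[Seq [Seq [Seq [E [E c] + [E n]]] , [E n]] , [E c]]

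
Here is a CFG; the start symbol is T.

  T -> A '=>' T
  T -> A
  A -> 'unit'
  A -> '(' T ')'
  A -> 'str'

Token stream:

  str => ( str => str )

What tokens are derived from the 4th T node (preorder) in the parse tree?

str

[T [A str] => [T [A ( [T [A str] => [T [A str]]] )]]]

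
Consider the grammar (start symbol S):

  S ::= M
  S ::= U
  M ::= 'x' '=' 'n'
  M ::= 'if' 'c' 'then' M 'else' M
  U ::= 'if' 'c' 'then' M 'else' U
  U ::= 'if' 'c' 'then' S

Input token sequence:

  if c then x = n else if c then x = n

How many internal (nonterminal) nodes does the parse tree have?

[S [U if c then [M x = n] else [U if c then [S [M x = n]]]]]

6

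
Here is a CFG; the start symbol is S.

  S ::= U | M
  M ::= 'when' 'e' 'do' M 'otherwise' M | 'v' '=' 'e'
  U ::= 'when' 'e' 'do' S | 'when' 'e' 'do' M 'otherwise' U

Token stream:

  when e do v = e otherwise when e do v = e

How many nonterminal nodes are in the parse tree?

[S [U when e do [M v = e] otherwise [U when e do [S [M v = e]]]]]

6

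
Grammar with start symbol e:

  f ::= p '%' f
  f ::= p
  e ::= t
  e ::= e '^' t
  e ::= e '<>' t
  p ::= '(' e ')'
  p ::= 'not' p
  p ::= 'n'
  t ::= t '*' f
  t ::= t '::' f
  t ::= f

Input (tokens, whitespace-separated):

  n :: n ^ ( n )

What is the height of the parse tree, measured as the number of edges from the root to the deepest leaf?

[e [e [t [t [f [p n]]] :: [f [p n]]]] ^ [t [f [p ( [e [t [f [p n]]]] )]]]]

8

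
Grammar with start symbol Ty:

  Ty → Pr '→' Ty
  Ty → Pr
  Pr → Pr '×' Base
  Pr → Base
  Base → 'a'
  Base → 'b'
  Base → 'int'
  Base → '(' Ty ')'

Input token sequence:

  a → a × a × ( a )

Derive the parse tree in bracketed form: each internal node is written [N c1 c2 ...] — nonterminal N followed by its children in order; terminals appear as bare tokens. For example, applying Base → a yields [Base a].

Ty
Pr → Ty
Base → Ty
a → Ty
a → Pr
a → Pr × Base
a → Pr × Base × Base
a → Base × Base × Base
a → a × Base × Base
a → a × a × Base
a → a × a × ( Ty )
a → a × a × ( Pr )
a → a × a × ( Base )
a → a × a × ( a )

[Ty [Pr [Base a]] → [Ty [Pr [Pr [Pr [Base a]] × [Base a]] × [Base ( [Ty [Pr [Base a]]] )]]]]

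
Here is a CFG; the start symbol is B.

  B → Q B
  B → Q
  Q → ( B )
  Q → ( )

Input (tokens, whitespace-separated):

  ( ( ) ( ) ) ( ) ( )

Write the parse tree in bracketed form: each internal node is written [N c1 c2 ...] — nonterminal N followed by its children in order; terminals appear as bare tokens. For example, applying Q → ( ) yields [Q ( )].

B
Q B
( B ) B
( Q B ) B
( ( ) B ) B
( ( ) Q ) B
( ( ) ( ) ) B
( ( ) ( ) ) Q B
( ( ) ( ) ) ( ) B
( ( ) ( ) ) ( ) Q
( ( ) ( ) ) ( ) ( )

[B [Q ( [B [Q ( )] [B [Q ( )]]] )] [B [Q ( )] [B [Q ( )]]]]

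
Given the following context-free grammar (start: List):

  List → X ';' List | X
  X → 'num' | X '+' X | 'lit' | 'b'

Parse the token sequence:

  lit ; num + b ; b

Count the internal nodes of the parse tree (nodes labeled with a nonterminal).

8

[List [X lit] ; [List [X [X num] + [X b]] ; [List [X b]]]]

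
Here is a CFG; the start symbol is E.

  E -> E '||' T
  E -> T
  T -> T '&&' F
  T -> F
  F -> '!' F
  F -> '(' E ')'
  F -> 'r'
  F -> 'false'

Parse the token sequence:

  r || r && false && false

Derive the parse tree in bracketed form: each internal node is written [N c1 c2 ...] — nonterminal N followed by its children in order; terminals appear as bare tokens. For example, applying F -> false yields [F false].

E
E || T
T || T
F || T
r || T
r || T && F
r || T && F && F
r || F && F && F
r || r && F && F
r || r && false && F
r || r && false && false

[E [E [T [F r]]] || [T [T [T [F r]] && [F false]] && [F false]]]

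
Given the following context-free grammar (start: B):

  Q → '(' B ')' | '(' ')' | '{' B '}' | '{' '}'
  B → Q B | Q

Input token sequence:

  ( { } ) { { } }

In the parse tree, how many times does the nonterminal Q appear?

[B [Q ( [B [Q { }]] )] [B [Q { [B [Q { }]] }]]]

4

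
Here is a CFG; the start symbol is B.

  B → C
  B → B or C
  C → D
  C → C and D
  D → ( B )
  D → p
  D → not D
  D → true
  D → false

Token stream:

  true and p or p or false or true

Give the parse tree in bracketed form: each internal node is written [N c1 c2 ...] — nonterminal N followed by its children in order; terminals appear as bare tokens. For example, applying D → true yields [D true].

B
B or C
B or C or C
B or C or C or C
C or C or C or C
C and D or C or C or C
D and D or C or C or C
true and D or C or C or C
true and p or C or C or C
true and p or D or C or C
true and p or p or C or C
true and p or p or D or C
true and p or p or false or C
true and p or p or false or D
true and p or p or false or true

[B [B [B [B [C [C [D true]] and [D p]]] or [C [D p]]] or [C [D false]]] or [C [D true]]]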